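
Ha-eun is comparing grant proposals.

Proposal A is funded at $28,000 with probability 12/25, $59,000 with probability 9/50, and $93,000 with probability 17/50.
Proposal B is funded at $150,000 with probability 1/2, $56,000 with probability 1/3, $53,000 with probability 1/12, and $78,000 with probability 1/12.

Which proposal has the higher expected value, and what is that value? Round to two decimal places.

Proposal A = 12/25 × 28000 + 9/50 × 59000 + 17/50 × 93000 = 13440 + 10620 + 31620 = 55680
Proposal B = 1/2 × 150000 + 1/3 × 56000 + 1/12 × 53000 + 1/12 × 78000 = 75000 + 18666.6667 + 4416.6667 + 6500 = 104583.3333

Proposal B ($104,583.33)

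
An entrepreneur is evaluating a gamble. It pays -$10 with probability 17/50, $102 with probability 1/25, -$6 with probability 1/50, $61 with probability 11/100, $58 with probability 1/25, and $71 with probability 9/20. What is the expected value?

EV = 17/50 × (-10) + 1/25 × 102 + 1/50 × (-6) + 11/100 × 61 + 1/25 × 58 + 9/20 × 71 = -3.4 + 4.08 − 0.12 + 6.71 + 2.32 + 31.95 = 41.54

$41.54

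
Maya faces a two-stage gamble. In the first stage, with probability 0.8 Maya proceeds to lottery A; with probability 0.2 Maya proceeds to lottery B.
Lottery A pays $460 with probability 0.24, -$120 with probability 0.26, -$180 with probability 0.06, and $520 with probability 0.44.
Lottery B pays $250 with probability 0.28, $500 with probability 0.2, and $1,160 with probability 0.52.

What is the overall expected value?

$392.40

EV(A) = 0.24 × 460 + 0.26 × (-120) + 0.06 × (-180) + 0.44 × 520 = 110.4 − 31.2 − 10.8 + 228.8 = 297.2
EV(B) = 0.28 × 250 + 0.2 × 500 + 0.52 × 1160 = 70 + 100 + 603.2 = 773.2
Overall = 0.8 × 297.2 + 0.2 × 773.2 = 237.76 + 154.64 = 392.4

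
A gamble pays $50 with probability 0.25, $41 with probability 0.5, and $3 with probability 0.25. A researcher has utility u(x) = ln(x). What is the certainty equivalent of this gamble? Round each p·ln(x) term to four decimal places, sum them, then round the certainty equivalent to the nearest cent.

E[u] = 0.25·ln(50) + 0.5·ln(41) + 0.25·ln(3) = 0.9780 + 1.8568 + 0.2747 = 3.1095
CE = e^3.1095 ≈ 22.41

$22.41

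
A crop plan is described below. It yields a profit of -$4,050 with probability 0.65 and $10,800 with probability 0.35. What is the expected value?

EV = 0.65 × (-4050) + 0.35 × 10800 = -2632.5 + 3780 = 1147.5

$1,147.50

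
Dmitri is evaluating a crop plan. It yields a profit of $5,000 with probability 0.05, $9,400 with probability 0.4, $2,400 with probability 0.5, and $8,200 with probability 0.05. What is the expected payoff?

$5,620

EV = 0.05 × 5000 + 0.4 × 9400 + 0.5 × 2400 + 0.05 × 8200 = 250 + 3760 + 1200 + 410 = 5620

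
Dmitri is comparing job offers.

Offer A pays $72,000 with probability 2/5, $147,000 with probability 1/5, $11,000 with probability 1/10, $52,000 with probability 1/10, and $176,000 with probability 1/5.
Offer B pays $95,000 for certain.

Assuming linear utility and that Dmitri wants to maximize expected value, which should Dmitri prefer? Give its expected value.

Offer A = 2/5 × 72000 + 1/5 × 147000 + 1/10 × 11000 + 1/10 × 52000 + 1/5 × 176000 = 28800 + 29400 + 1100 + 5200 + 35200 = 99700
Offer B: 95000 (certain)

Offer A ($99,700)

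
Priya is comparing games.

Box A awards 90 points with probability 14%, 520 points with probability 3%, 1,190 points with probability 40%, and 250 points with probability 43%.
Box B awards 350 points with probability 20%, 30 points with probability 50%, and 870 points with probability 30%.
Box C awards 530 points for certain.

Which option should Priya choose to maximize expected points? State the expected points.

Box A = 0.14 × 90 + 0.03 × 520 + 0.4 × 1190 + 0.43 × 250 = 12.6 + 15.6 + 476 + 107.5 = 611.7
Box B = 0.2 × 350 + 0.5 × 30 + 0.3 × 870 = 70 + 15 + 261 = 346
Box C: 530 (certain)

Box A (611.7 points)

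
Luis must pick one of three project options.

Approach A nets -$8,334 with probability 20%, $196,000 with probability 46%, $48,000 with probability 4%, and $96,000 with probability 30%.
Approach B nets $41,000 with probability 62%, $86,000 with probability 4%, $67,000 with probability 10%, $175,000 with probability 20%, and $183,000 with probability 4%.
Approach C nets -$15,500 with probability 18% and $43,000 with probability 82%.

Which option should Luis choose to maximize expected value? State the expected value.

Approach A = 0.2 × (-8334) + 0.46 × 196000 + 0.04 × 48000 + 0.3 × 96000 = -1666.8 + 90160 + 1920 + 28800 = 119213.2
Approach B = 0.62 × 41000 + 0.04 × 86000 + 0.1 × 67000 + 0.2 × 175000 + 0.04 × 183000 = 25420 + 3440 + 6700 + 35000 + 7320 = 77880
Approach C = 0.18 × (-15500) + 0.82 × 43000 = -2790 + 35260 = 32470

Approach A ($119,213.20)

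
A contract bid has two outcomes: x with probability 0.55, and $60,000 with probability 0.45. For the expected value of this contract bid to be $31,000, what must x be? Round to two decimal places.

0.55·x + 0.45·60000 = 31000
0.55·x = 31000 − 27000 = 4000
x = 4000 / 0.55 = 7272.7273

x = $7,272.73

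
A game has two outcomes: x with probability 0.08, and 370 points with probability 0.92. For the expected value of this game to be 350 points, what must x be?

0.08·x + 0.92·370 = 350
0.08·x = 350 − 340.4 = 9.6
x = 9.6 / 0.08 = 120

x = 120 points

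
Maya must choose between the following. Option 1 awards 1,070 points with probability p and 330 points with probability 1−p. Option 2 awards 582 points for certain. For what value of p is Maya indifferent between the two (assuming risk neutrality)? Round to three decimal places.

p = 0.341

p·1070 + (1−p)·330 = 582
740p + 330 = 582
p = (582 − 330) / 740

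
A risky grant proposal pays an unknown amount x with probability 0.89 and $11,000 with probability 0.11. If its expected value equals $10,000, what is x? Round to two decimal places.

0.89·x + 0.11·11000 = 10000
0.89·x = 10000 − 1210 = 8790
x = 8790 / 0.89 = 9876.4045

x = $9,876.40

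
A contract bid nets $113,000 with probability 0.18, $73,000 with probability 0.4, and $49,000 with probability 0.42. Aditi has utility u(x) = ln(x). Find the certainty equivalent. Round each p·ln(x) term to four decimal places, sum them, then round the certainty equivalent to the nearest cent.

$66,796.10

E[u] = 0.18·ln(113000) + 0.4·ln(73000) + 0.42·ln(49000) = 2.0943 + 4.4793 + 4.5358 = 11.1094
CE = e^11.1094 ≈ 66796.10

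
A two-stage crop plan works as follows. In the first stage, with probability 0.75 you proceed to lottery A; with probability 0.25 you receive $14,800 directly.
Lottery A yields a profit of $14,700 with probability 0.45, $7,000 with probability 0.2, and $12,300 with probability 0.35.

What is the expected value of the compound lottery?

EV(A) = 0.45 × 14700 + 0.2 × 7000 + 0.35 × 12300 = 6615 + 1400 + 4305 = 12320
Branch B: 14800 (certain)
Overall = 0.75 × 12320 + 0.25 × 14800 = 9240 + 3700 = 12940

$12,940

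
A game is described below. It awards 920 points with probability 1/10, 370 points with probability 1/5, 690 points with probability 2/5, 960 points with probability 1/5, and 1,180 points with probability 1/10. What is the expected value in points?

752 points

EV = 1/10 × 920 + 1/5 × 370 + 2/5 × 690 + 1/5 × 960 + 1/10 × 1180 = 92 + 74 + 276 + 192 + 118 = 752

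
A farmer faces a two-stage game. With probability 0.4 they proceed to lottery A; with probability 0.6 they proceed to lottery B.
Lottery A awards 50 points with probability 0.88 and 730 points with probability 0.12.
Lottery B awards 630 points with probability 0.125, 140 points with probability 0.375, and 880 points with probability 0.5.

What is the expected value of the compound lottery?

EV(A) = 0.88 × 50 + 0.12 × 730 = 44 + 87.6 = 131.6
EV(B) = 0.125 × 630 + 0.375 × 140 + 0.5 × 880 = 78.75 + 52.5 + 440 = 571.25
Overall = 0.4 × 131.6 + 0.6 × 571.25 = 52.64 + 342.75 = 395.39

395.39 points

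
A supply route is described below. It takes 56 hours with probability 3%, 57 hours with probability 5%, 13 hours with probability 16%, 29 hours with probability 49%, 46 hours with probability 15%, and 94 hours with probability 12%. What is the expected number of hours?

39 hours

EV = 0.03 × 56 + 0.05 × 57 + 0.16 × 13 + 0.49 × 29 + 0.15 × 46 + 0.12 × 94 = 1.68 + 2.85 + 2.08 + 14.21 + 6.9 + 11.28 = 39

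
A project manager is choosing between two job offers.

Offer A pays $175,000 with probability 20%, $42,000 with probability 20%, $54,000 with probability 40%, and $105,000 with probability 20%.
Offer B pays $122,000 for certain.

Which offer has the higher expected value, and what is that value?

Offer A = 0.2 × 175000 + 0.2 × 42000 + 0.4 × 54000 + 0.2 × 105000 = 35000 + 8400 + 21600 + 21000 = 86000
Offer B: 122000 (certain)

Offer B ($122,000)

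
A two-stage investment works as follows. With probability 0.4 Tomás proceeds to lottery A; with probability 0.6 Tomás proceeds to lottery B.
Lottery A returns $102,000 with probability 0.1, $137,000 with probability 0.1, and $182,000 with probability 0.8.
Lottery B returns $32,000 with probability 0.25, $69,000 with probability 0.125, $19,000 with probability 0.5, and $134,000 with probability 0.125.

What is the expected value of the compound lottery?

$93,525

EV(A) = 0.1 × 102000 + 0.1 × 137000 + 0.8 × 182000 = 10200 + 13700 + 145600 = 169500
EV(B) = 0.25 × 32000 + 0.125 × 69000 + 0.5 × 19000 + 0.125 × 134000 = 8000 + 8625 + 9500 + 16750 = 42875
Overall = 0.4 × 169500 + 0.6 × 42875 = 67800 + 25725 = 93525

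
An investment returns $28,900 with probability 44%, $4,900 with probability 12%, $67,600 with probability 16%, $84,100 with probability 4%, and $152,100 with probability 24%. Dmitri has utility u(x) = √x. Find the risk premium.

$11,088

E[u] = 0.44·√28900 + 0.12·√4900 + 0.16·√67600 + 0.04·√84100 + 0.24·√152100 = 0.44·170 + 0.12·70 + 0.16·260 + 0.04·290 + 0.24·390 = 230
CE = (230)² = 52900
Risk premium = EV − CE = 63988 − 52900 = 11088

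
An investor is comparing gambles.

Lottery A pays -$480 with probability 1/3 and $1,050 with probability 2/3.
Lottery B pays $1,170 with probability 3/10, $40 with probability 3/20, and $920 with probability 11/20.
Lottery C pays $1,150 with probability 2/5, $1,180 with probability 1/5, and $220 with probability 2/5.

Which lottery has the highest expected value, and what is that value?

Lottery B ($863)

Lottery A = 1/3 × (-480) + 2/3 × 1050 = -160 + 700 = 540
Lottery B = 3/10 × 1170 + 3/20 × 40 + 11/20 × 920 = 351 + 6 + 506 = 863
Lottery C = 2/5 × 1150 + 1/5 × 1180 + 2/5 × 220 = 460 + 236 + 88 = 784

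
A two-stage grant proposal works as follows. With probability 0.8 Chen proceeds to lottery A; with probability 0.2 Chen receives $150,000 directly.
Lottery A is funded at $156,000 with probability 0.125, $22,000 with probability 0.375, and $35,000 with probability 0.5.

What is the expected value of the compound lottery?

$66,200

EV(A) = 0.125 × 156000 + 0.375 × 22000 + 0.5 × 35000 = 19500 + 8250 + 17500 = 45250
Branch B: 150000 (certain)
Overall = 0.8 × 45250 + 0.2 × 150000 = 36200 + 30000 = 66200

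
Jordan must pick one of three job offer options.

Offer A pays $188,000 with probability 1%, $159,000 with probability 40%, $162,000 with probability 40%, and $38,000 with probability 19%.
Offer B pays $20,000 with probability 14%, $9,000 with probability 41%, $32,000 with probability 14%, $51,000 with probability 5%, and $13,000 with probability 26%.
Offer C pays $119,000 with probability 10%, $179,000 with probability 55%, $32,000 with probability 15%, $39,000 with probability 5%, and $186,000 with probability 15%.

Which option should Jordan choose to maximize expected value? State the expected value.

Offer C ($145,000)

Offer A = 0.01 × 188000 + 0.4 × 159000 + 0.4 × 162000 + 0.19 × 38000 = 1880 + 63600 + 64800 + 7220 = 137500
Offer B = 0.14 × 20000 + 0.41 × 9000 + 0.14 × 32000 + 0.05 × 51000 + 0.26 × 13000 = 2800 + 3690 + 4480 + 2550 + 3380 = 16900
Offer C = 0.1 × 119000 + 0.55 × 179000 + 0.15 × 32000 + 0.05 × 39000 + 0.15 × 186000 = 11900 + 98450 + 4800 + 1950 + 27900 = 145000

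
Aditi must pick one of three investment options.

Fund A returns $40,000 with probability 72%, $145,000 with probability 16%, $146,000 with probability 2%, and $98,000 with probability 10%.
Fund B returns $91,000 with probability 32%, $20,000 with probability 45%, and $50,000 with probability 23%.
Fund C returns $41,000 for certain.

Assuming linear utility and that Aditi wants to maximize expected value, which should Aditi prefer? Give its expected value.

Fund A = 0.72 × 40000 + 0.16 × 145000 + 0.02 × 146000 + 0.1 × 98000 = 28800 + 23200 + 2920 + 9800 = 64720
Fund B = 0.32 × 91000 + 0.45 × 20000 + 0.23 × 50000 = 29120 + 9000 + 11500 = 49620
Fund C: 41000 (certain)

Fund A ($64,720)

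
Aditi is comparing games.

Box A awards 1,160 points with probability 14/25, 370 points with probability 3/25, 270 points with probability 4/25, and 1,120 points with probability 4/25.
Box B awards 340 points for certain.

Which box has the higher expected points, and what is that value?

Box A = 14/25 × 1160 + 3/25 × 370 + 4/25 × 270 + 4/25 × 1120 = 649.6 + 44.4 + 43.2 + 179.2 = 916.4
Box B: 340 (certain)

Box A (916.4 points)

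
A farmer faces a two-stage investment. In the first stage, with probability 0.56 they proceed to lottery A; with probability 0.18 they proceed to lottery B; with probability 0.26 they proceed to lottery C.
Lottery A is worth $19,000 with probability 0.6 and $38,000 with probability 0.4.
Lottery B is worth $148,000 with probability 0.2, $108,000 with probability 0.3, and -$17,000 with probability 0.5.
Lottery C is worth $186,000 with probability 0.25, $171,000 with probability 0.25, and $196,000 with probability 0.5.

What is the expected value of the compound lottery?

EV(A) = 0.6 × 19000 + 0.4 × 38000 = 11400 + 15200 = 26600
EV(B) = 0.2 × 148000 + 0.3 × 108000 + 0.5 × (-17000) = 29600 + 32400 − 8500 = 53500
EV(C) = 0.25 × 186000 + 0.25 × 171000 + 0.5 × 196000 = 46500 + 42750 + 98000 = 187250
Overall = 0.56 × 26600 + 0.18 × 53500 + 0.26 × 187250 = 14896 + 9630 + 48685 = 73211

$73,211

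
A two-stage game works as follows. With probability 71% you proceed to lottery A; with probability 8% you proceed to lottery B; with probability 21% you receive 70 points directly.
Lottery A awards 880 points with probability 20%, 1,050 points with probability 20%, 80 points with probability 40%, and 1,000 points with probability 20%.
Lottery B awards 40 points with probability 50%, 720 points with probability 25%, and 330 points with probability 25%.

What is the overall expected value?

EV(A) = 0.2 × 880 + 0.2 × 1050 + 0.4 × 80 + 0.2 × 1000 = 176 + 210 + 32 + 200 = 618
EV(B) = 0.5 × 40 + 0.25 × 720 + 0.25 × 330 = 20 + 180 + 82.5 = 282.5
Branch C: 70 (certain)
Overall = 0.71 × 618 + 0.08 × 282.5 + 0.21 × 70 = 438.78 + 22.6 + 14.7 = 476.08

476.08 points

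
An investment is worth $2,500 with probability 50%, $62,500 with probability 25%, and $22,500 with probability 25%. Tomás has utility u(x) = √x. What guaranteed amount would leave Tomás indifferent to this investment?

$15,625

E[u] = 0.5·√2500 + 0.25·√62500 + 0.25·√22500 = 0.5·50 + 0.25·250 + 0.25·150 = 125
CE = (125)² = 15625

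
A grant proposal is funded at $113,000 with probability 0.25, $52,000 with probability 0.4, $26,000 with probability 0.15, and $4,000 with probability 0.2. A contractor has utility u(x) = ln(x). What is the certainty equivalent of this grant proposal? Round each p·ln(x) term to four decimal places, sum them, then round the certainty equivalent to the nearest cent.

E[u] = 0.25·ln(113000) + 0.4·ln(52000) + 0.15·ln(26000) + 0.2·ln(4000) = 2.9088 + 4.3436 + 1.5249 + 1.6588 = 10.4361
CE = e^10.4361 ≈ 34067.53

$34,067.53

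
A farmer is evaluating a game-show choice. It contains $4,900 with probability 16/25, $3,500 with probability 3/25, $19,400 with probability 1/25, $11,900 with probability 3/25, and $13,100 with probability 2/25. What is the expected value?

$6,808

EV = 16/25 × 4900 + 3/25 × 3500 + 1/25 × 19400 + 3/25 × 11900 + 2/25 × 13100 = 3136 + 420 + 776 + 1428 + 1048 = 6808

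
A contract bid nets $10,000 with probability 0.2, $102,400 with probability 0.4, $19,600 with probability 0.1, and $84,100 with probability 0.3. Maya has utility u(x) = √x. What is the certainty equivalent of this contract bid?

E[u] = 0.2·√10000 + 0.4·√102400 + 0.1·√19600 + 0.3·√84100 = 0.2·100 + 0.4·320 + 0.1·140 + 0.3·290 = 249
CE = (249)² = 62001

$62,001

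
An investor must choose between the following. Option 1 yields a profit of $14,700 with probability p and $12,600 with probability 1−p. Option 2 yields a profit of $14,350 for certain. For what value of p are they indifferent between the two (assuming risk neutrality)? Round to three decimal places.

p = 0.833

p·14700 + (1−p)·12600 = 14350
2100p + 12600 = 14350
p = (14350 − 12600) / 2100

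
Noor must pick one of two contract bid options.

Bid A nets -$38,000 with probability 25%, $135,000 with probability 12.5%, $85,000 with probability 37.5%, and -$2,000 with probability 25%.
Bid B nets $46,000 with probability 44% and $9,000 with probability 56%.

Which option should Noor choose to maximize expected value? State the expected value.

Bid A = 0.25 × (-38000) + 0.125 × 135000 + 0.375 × 85000 + 0.25 × (-2000) = -9500 + 16875 + 31875 − 500 = 38750
Bid B = 0.44 × 46000 + 0.56 × 9000 = 20240 + 5040 = 25280

Bid A ($38,750)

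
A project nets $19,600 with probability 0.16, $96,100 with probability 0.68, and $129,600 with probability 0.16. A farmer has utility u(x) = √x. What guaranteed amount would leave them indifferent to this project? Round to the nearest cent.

E[u] = 0.16·√19600 + 0.68·√96100 + 0.16·√129600 = 0.16·140 + 0.68·310 + 0.16·360 = 290.8
CE = (290.8)² = 84564.64

$84,564.64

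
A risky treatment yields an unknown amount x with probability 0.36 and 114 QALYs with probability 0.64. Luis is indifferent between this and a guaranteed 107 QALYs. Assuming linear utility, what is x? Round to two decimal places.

x = 94.56 QALYs

0.36·x + 0.64·114 = 107
0.36·x = 107 − 72.96 = 34.04
x = 34.04 / 0.36 = 94.5556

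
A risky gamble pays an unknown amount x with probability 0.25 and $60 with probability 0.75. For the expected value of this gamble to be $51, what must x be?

x = $24

0.25·x + 0.75·60 = 51
0.25·x = 51 − 45 = 6
x = 6 / 0.25 = 24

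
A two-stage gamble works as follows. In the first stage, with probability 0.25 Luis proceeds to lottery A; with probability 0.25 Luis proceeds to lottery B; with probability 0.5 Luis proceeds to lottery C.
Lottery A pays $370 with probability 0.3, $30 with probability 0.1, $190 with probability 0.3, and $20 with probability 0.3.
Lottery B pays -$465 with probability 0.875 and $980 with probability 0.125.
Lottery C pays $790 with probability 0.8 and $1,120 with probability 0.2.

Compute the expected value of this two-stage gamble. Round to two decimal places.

EV(A) = 0.3 × 370 + 0.1 × 30 + 0.3 × 190 + 0.3 × 20 = 111 + 3 + 57 + 6 = 177
EV(B) = 0.875 × (-465) + 0.125 × 980 = -406.875 + 122.5 = -284.375
EV(C) = 0.8 × 790 + 0.2 × 1120 = 632 + 224 = 856
Overall = 0.25 × 177 + 0.25 × (-284.375) + 0.5 × 856 = 44.25 − 71.09375 + 428 = 401.15625

$401.16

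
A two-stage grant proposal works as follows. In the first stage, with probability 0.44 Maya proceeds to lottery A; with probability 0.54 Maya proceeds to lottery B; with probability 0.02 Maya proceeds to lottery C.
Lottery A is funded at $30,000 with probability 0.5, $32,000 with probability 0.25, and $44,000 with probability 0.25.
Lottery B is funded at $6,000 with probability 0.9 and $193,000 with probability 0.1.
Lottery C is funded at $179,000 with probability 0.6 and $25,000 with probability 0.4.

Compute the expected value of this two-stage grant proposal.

EV(A) = 0.5 × 30000 + 0.25 × 32000 + 0.25 × 44000 = 15000 + 8000 + 11000 = 34000
EV(B) = 0.9 × 6000 + 0.1 × 193000 = 5400 + 19300 = 24700
EV(C) = 0.6 × 179000 + 0.4 × 25000 = 107400 + 10000 = 117400
Overall = 0.44 × 34000 + 0.54 × 24700 + 0.02 × 117400 = 14960 + 13338 + 2348 = 30646

$30,646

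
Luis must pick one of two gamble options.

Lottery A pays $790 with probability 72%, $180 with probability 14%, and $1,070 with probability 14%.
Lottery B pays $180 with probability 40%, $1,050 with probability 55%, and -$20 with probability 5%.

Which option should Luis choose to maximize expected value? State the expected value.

Lottery A = 0.72 × 790 + 0.14 × 180 + 0.14 × 1070 = 568.8 + 25.2 + 149.8 = 743.8
Lottery B = 0.4 × 180 + 0.55 × 1050 + 0.05 × (-20) = 72 + 577.5 − 1 = 648.5

Lottery A ($743.80)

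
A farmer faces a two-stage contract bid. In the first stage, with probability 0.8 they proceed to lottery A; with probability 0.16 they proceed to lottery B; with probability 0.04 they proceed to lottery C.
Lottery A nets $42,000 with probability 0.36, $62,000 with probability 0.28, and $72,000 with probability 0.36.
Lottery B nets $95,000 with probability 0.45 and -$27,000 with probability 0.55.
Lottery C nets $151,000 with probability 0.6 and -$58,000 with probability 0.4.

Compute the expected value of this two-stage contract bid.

$53,880

EV(A) = 0.36 × 42000 + 0.28 × 62000 + 0.36 × 72000 = 15120 + 17360 + 25920 = 58400
EV(B) = 0.45 × 95000 + 0.55 × (-27000) = 42750 − 14850 = 27900
EV(C) = 0.6 × 151000 + 0.4 × (-58000) = 90600 − 23200 = 67400
Overall = 0.8 × 58400 + 0.16 × 27900 + 0.04 × 67400 = 46720 + 4464 + 2696 = 53880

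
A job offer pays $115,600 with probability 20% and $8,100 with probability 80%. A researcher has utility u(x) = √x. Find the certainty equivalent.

$19,600

E[u] = 0.2·√115600 + 0.8·√8100 = 0.2·340 + 0.8·90 = 140
CE = (140)² = 19600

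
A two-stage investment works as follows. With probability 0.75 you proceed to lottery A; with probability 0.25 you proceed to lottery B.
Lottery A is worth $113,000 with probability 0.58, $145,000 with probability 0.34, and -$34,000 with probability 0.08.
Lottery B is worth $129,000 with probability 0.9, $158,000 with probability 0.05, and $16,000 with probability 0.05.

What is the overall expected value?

EV(A) = 0.58 × 113000 + 0.34 × 145000 + 0.08 × (-34000) = 65540 + 49300 − 2720 = 112120
EV(B) = 0.9 × 129000 + 0.05 × 158000 + 0.05 × 16000 = 116100 + 7900 + 800 = 124800
Overall = 0.75 × 112120 + 0.25 × 124800 = 84090 + 31200 = 115290

$115,290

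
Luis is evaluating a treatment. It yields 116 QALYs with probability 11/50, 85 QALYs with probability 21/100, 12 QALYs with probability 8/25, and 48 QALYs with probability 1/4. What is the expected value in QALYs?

EV = 11/50 × 116 + 21/100 × 85 + 8/25 × 12 + 1/4 × 48 = 25.52 + 17.85 + 3.84 + 12 = 59.21

59.21 QALYs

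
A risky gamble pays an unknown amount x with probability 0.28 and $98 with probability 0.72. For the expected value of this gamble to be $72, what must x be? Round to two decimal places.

x = $5.14

0.28·x + 0.72·98 = 72
0.28·x = 72 − 70.56 = 1.44
x = 1.44 / 0.28 = 5.1429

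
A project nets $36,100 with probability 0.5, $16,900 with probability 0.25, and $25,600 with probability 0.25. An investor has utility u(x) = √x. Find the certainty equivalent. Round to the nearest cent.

$28,056.25

E[u] = 0.5·√36100 + 0.25·√16900 + 0.25·√25600 = 0.5·190 + 0.25·130 + 0.25·160 = 167.5
CE = (167.5)² = 28056.25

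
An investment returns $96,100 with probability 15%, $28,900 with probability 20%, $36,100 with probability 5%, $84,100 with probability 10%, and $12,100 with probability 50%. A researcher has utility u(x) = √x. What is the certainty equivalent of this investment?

E[u] = 0.15·√96100 + 0.2·√28900 + 0.05·√36100 + 0.1·√84100 + 0.5·√12100 = 0.15·310 + 0.2·170 + 0.05·190 + 0.1·290 + 0.5·110 = 174
CE = (174)² = 30276

$30,276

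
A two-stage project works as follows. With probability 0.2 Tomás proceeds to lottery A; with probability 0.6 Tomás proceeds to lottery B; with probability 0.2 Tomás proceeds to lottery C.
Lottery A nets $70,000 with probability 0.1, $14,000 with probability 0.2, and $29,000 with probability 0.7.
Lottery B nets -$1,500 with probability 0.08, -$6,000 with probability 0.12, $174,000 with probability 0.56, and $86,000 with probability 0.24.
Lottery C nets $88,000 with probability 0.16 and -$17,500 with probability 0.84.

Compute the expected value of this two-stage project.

$76,240

EV(A) = 0.1 × 70000 + 0.2 × 14000 + 0.7 × 29000 = 7000 + 2800 + 20300 = 30100
EV(B) = 0.08 × (-1500) + 0.12 × (-6000) + 0.56 × 174000 + 0.24 × 86000 = -120 − 720 + 97440 + 20640 = 117240
EV(C) = 0.16 × 88000 + 0.84 × (-17500) = 14080 − 14700 = -620
Overall = 0.2 × 30100 + 0.6 × 117240 + 0.2 × (-620) = 6020 + 70344 − 124 = 76240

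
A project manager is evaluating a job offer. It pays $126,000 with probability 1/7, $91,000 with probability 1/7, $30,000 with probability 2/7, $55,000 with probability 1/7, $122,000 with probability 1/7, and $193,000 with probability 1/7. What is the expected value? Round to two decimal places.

$92,428.57

EV = 1/7 × 126000 + 1/7 × 91000 + 2/7 × 30000 + 1/7 × 55000 + 1/7 × 122000 + 1/7 × 193000 = 18000 + 13000 + 8571.4286 + 7857.1429 + 17428.5714 + 27571.4286 = 92428.5714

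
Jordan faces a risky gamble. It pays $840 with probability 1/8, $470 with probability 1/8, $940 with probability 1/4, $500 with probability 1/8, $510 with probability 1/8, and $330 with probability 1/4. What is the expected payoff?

$607.50

EV = 1/8 × 840 + 1/8 × 470 + 1/4 × 940 + 1/8 × 500 + 1/8 × 510 + 1/4 × 330 = 105 + 58.75 + 235 + 62.5 + 63.75 + 82.5 = 607.5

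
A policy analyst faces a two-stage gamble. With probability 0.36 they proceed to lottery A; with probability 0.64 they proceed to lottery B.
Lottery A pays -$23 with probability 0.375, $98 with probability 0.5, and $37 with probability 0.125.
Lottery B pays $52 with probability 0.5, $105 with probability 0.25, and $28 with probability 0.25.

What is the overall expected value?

$54.12

EV(A) = 0.375 × (-23) + 0.5 × 98 + 0.125 × 37 = -8.625 + 49 + 4.625 = 45
EV(B) = 0.5 × 52 + 0.25 × 105 + 0.25 × 28 = 26 + 26.25 + 7 = 59.25
Overall = 0.36 × 45 + 0.64 × 59.25 = 16.2 + 37.92 = 54.12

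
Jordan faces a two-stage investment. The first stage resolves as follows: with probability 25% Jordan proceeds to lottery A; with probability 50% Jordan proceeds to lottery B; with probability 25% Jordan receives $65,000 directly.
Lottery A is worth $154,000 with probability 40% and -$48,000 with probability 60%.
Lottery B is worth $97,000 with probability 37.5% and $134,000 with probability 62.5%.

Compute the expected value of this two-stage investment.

$84,512.50

EV(A) = 0.4 × 154000 + 0.6 × (-48000) = 61600 − 28800 = 32800
EV(B) = 0.375 × 97000 + 0.625 × 134000 = 36375 + 83750 = 120125
Branch C: 65000 (certain)
Overall = 0.25 × 32800 + 0.5 × 120125 + 0.25 × 65000 = 8200 + 60062.5 + 16250 = 84512.5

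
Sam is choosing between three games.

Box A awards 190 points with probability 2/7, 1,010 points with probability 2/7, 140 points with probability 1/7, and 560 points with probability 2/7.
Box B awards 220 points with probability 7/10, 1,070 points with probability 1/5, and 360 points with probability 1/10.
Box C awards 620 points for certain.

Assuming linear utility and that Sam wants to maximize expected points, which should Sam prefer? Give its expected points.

Box C (620 points)

Box A = 2/7 × 190 + 2/7 × 1010 + 1/7 × 140 + 2/7 × 560 = 54.2857 + 288.5714 + 20 + 160 = 522.8571
Box B = 7/10 × 220 + 1/5 × 1070 + 1/10 × 360 = 154 + 214 + 36 = 404
Box C: 620 (certain)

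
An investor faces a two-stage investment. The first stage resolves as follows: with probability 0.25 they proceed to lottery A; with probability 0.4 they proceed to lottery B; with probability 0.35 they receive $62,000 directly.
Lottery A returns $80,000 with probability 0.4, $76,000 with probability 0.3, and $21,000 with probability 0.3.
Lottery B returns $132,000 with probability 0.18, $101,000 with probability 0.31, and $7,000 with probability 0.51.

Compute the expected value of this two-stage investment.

EV(A) = 0.4 × 80000 + 0.3 × 76000 + 0.3 × 21000 = 32000 + 22800 + 6300 = 61100
EV(B) = 0.18 × 132000 + 0.31 × 101000 + 0.51 × 7000 = 23760 + 31310 + 3570 = 58640
Branch C: 62000 (certain)
Overall = 0.25 × 61100 + 0.4 × 58640 + 0.35 × 62000 = 15275 + 23456 + 21700 = 60431

$60,431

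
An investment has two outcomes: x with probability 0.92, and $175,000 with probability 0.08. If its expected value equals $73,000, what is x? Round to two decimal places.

x = $64,130.43

0.92·x + 0.08·175000 = 73000
0.92·x = 73000 − 14000 = 59000
x = 59000 / 0.92 = 64130.4348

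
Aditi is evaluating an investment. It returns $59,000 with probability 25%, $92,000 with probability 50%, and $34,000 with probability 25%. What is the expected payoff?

EV = 0.25 × 59000 + 0.5 × 92000 + 0.25 × 34000 = 14750 + 46000 + 8500 = 69250

$69,250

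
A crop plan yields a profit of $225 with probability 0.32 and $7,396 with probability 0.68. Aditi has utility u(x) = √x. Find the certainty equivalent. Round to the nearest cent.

E[u] = 0.32·√225 + 0.68·√7396 = 0.32·15 + 0.68·86 = 63.28
CE = (63.28)² = 4004.3584

$4,004.36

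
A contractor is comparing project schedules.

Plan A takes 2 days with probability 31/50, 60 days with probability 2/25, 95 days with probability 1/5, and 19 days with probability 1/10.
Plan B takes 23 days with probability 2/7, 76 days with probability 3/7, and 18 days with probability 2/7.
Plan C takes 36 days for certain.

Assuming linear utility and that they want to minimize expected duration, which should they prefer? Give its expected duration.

Plan A = 31/50 × 2 + 2/25 × 60 + 1/5 × 95 + 1/10 × 19 = 1.24 + 4.8 + 19 + 1.9 = 26.94
Plan B = 2/7 × 23 + 3/7 × 76 + 2/7 × 18 = 6.5714 + 32.5714 + 5.1429 = 44.2857
Plan C: 36 (certain)

Plan A (26.94 days)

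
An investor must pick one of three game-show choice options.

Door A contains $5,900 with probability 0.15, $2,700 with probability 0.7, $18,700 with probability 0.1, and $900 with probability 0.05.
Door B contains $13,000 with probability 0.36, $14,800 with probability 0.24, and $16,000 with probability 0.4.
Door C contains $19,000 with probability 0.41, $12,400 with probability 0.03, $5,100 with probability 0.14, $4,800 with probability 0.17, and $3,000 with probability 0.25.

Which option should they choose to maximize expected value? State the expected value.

Door B ($14,632)

Door A = 0.15 × 5900 + 0.7 × 2700 + 0.1 × 18700 + 0.05 × 900 = 885 + 1890 + 1870 + 45 = 4690
Door B = 0.36 × 13000 + 0.24 × 14800 + 0.4 × 16000 = 4680 + 3552 + 6400 = 14632
Door C = 0.41 × 19000 + 0.03 × 12400 + 0.14 × 5100 + 0.17 × 4800 + 0.25 × 3000 = 7790 + 372 + 714 + 816 + 750 = 10442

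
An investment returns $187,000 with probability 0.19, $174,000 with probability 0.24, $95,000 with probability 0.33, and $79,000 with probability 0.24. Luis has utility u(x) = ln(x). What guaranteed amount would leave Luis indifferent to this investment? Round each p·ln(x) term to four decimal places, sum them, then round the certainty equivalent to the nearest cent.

$119,515.34

E[u] = 0.19·ln(187000) + 0.24·ln(174000) + 0.33·ln(95000) + 0.24·ln(79000) = 2.3064 + 2.8960 + 3.7823 + 2.7065 = 11.6912
CE = e^11.6912 ≈ 119515.34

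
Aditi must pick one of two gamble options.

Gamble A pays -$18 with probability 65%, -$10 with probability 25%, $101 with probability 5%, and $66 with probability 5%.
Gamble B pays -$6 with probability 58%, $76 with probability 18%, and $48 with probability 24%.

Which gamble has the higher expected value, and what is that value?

Gamble A = 0.65 × (-18) + 0.25 × (-10) + 0.05 × 101 + 0.05 × 66 = -11.7 − 2.5 + 5.05 + 3.3 = -5.85
Gamble B = 0.58 × (-6) + 0.18 × 76 + 0.24 × 48 = -3.48 + 13.68 + 11.52 = 21.72

Gamble B ($21.72)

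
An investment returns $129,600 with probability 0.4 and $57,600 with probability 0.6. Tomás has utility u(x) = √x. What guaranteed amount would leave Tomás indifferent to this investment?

$82,944

E[u] = 0.4·√129600 + 0.6·√57600 = 0.4·360 + 0.6·240 = 288
CE = (288)² = 82944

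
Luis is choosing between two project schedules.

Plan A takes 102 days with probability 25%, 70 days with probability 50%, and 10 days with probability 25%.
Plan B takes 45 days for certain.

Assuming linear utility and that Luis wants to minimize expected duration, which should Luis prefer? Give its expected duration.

Plan B (45 days)

Plan A = 0.25 × 102 + 0.5 × 70 + 0.25 × 10 = 25.5 + 35 + 2.5 = 63
Plan B: 45 (certain)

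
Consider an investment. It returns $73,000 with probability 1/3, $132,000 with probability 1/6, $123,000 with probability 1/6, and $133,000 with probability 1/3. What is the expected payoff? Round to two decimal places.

$111,166.67

EV = 1/3 × 73000 + 1/6 × 132000 + 1/6 × 123000 + 1/3 × 133000 = 24333.3333 + 22000 + 20500 + 44333.3333 = 111166.6667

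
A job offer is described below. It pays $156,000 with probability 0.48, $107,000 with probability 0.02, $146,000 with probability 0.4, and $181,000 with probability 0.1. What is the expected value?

EV = 0.48 × 156000 + 0.02 × 107000 + 0.4 × 146000 + 0.1 × 181000 = 74880 + 2140 + 58400 + 18100 = 153520

$153,520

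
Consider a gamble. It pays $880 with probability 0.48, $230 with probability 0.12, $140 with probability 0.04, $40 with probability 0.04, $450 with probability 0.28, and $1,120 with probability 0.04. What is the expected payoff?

EV = 0.48 × 880 + 0.12 × 230 + 0.04 × 140 + 0.04 × 40 + 0.28 × 450 + 0.04 × 1120 = 422.4 + 27.6 + 5.6 + 1.6 + 126 + 44.8 = 628

$628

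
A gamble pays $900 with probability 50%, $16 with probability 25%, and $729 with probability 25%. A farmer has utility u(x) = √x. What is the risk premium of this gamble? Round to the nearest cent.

E[u] = 0.5·√900 + 0.25·√16 + 0.25·√729 = 0.5·30 + 0.25·4 + 0.25·27 = 22.75
CE = (22.75)² = 517.5625
Risk premium = EV − CE = 636.25 − 517.5625 = 118.6875

$118.69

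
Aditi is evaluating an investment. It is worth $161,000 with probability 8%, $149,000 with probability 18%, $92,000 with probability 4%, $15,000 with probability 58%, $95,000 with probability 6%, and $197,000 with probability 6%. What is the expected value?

EV = 0.08 × 161000 + 0.18 × 149000 + 0.04 × 92000 + 0.58 × 15000 + 0.06 × 95000 + 0.06 × 197000 = 12880 + 26820 + 3680 + 8700 + 5700 + 11820 = 69600

$69,600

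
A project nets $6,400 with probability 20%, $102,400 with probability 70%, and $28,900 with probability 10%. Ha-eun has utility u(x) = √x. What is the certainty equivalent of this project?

E[u] = 0.2·√6400 + 0.7·√102400 + 0.1·√28900 = 0.2·80 + 0.7·320 + 0.1·170 = 257
CE = (257)² = 66049

$66,049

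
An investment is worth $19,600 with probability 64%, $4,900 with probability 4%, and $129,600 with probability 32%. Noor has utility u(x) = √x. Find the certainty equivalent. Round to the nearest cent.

E[u] = 0.64·√19600 + 0.04·√4900 + 0.32·√129600 = 0.64·140 + 0.04·70 + 0.32·360 = 207.6
CE = (207.6)² = 43097.76

$43,097.76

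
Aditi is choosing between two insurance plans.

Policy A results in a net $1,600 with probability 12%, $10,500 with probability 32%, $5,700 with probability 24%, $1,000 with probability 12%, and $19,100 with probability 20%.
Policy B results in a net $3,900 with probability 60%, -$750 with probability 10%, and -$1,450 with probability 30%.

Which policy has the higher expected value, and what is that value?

Policy A ($8,860)

Policy A = 0.12 × 1600 + 0.32 × 10500 + 0.24 × 5700 + 0.12 × 1000 + 0.2 × 19100 = 192 + 3360 + 1368 + 120 + 3820 = 8860
Policy B = 0.6 × 3900 + 0.1 × (-750) + 0.3 × (-1450) = 2340 − 75 − 435 = 1830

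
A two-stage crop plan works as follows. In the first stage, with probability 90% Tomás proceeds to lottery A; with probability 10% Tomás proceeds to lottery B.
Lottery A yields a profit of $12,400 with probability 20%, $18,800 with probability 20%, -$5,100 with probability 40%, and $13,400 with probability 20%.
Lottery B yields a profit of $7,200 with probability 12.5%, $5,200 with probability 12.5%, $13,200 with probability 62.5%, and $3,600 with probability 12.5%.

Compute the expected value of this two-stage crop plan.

$7,217

EV(A) = 0.2 × 12400 + 0.2 × 18800 + 0.4 × (-5100) + 0.2 × 13400 = 2480 + 3760 − 2040 + 2680 = 6880
EV(B) = 0.125 × 7200 + 0.125 × 5200 + 0.625 × 13200 + 0.125 × 3600 = 900 + 650 + 8250 + 450 = 10250
Overall = 0.9 × 6880 + 0.1 × 10250 = 6192 + 1025 = 7217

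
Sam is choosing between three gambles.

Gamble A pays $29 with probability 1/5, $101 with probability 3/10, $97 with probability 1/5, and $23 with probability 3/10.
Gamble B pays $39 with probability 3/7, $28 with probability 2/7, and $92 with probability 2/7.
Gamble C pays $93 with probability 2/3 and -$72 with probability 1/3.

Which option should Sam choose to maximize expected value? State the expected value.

Gamble A ($62.40)

Gamble A = 1/5 × 29 + 3/10 × 101 + 1/5 × 97 + 3/10 × 23 = 5.8 + 30.3 + 19.4 + 6.9 = 62.4
Gamble B = 3/7 × 39 + 2/7 × 28 + 2/7 × 92 = 16.7143 + 8 + 26.2857 = 51
Gamble C = 2/3 × 93 + 1/3 × (-72) = 62 − 24 = 38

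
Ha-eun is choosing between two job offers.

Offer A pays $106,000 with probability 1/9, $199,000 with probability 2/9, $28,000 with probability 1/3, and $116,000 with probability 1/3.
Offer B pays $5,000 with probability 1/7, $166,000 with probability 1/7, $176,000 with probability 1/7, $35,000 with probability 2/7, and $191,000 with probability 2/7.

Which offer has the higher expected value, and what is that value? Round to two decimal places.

Offer A = 1/9 × 106000 + 2/9 × 199000 + 1/3 × 28000 + 1/3 × 116000 = 11777.7778 + 44222.2222 + 9333.3333 + 38666.6667 = 104000
Offer B = 1/7 × 5000 + 1/7 × 166000 + 1/7 × 176000 + 2/7 × 35000 + 2/7 × 191000 = 714.2857 + 23714.2857 + 25142.8571 + 10000 + 54571.4286 = 114142.8571

Offer B ($114,142.86)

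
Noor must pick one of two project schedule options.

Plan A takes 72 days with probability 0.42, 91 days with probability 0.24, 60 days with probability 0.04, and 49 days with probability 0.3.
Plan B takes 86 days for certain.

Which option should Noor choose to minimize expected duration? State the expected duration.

Plan A = 0.42 × 72 + 0.24 × 91 + 0.04 × 60 + 0.3 × 49 = 30.24 + 21.84 + 2.4 + 14.7 = 69.18
Plan B: 86 (certain)

Plan A (69.18 days)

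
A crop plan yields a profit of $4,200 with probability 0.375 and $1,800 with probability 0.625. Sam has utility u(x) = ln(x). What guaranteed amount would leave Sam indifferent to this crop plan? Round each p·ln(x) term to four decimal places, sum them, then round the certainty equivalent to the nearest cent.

E[u] = 0.375·ln(4200) + 0.625·ln(1800) = 3.1286 + 4.6847 = 7.8133
CE = e^7.8133 ≈ 2473.28

$2,473.28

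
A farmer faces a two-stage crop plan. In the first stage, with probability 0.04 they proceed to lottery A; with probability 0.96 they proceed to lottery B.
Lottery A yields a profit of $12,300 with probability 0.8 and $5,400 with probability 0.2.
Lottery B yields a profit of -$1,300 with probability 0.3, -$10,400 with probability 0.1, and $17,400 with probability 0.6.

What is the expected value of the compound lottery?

$9,086.40

EV(A) = 0.8 × 12300 + 0.2 × 5400 = 9840 + 1080 = 10920
EV(B) = 0.3 × (-1300) + 0.1 × (-10400) + 0.6 × 17400 = -390 − 1040 + 10440 = 9010
Overall = 0.04 × 10920 + 0.96 × 9010 = 436.8 + 8649.6 = 9086.4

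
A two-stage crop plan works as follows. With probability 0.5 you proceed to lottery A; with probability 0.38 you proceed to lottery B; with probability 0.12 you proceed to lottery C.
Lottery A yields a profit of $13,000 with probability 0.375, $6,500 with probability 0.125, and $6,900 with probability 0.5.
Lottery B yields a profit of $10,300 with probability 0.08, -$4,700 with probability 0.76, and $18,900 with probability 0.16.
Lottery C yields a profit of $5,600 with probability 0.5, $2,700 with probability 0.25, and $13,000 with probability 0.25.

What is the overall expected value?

EV(A) = 0.375 × 13000 + 0.125 × 6500 + 0.5 × 6900 = 4875 + 812.5 + 3450 = 9137.5
EV(B) = 0.08 × 10300 + 0.76 × (-4700) + 0.16 × 18900 = 824 − 3572 + 3024 = 276
EV(C) = 0.5 × 5600 + 0.25 × 2700 + 0.25 × 13000 = 2800 + 675 + 3250 = 6725
Overall = 0.5 × 9137.5 + 0.38 × 276 + 0.12 × 6725 = 4568.75 + 104.88 + 807 = 5480.63

$5,480.63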